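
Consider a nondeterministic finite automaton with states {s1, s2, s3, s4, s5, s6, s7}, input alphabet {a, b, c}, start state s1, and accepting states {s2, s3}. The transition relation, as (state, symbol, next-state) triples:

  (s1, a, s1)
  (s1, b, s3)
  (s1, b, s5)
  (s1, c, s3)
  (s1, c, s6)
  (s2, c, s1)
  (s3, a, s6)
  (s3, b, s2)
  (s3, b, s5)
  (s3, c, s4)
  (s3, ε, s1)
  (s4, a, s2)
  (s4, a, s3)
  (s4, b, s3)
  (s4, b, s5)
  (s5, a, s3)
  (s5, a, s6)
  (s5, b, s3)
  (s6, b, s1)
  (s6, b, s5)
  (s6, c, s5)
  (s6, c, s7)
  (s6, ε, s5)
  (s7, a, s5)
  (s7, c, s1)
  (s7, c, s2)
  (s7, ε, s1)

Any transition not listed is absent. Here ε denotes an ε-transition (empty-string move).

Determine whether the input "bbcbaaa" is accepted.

Start in {s1}.
Read 'b': s1→{s3, s5}; union {s3, s5}; ε-closure = {s1, s3, s5}.
Read 'b': s1→{s3, s5}, s3→{s2, s5}, s5→{s3}; union {s2, s3, s5}; ε-closure = {s1, s2, s3, s5}.
Read 'c': s1→{s3, s6}, s2→{s1}, s3→{s4}, s5→∅; union {s1, s3, s4, s6}; ε-closure = {s1, s3, s4, s5, s6}.
Read 'b': s1→{s3, s5}, s3→{s2, s5}, s4→{s3, s5}, s5→{s3}, s6→{s1, s5}; now {s1, s2, s3, s5}.
Read 'a': s1→{s1}, s2→∅, s3→{s6}, s5→{s3, s6}; union {s1, s3, s6}; ε-closure = {s1, s3, s5, s6}.
Read 'a': s1→{s1}, s3→{s6}, s5→{s3, s6}, s6→∅; union {s1, s3, s6}; ε-closure = {s1, s3, s5, s6}.
Read 'a': s1→{s1}, s3→{s6}, s5→{s3, s6}, s6→∅; union {s1, s3, s6}; ε-closure = {s1, s3, s5, s6}.
The final set {s1, s3, s5, s6} contains the accepting state s3.

Yes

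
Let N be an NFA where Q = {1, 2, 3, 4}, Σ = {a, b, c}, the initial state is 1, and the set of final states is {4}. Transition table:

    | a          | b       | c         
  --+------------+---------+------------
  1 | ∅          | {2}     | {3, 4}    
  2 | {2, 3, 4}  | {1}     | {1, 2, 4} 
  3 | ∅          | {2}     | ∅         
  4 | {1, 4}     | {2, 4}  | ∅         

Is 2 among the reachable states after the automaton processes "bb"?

No

Start in {1}.
Read 'b': 1→{2}; now {2}.
Read 'b': 2→{1}; now {1}.
State 2 is not in {1}.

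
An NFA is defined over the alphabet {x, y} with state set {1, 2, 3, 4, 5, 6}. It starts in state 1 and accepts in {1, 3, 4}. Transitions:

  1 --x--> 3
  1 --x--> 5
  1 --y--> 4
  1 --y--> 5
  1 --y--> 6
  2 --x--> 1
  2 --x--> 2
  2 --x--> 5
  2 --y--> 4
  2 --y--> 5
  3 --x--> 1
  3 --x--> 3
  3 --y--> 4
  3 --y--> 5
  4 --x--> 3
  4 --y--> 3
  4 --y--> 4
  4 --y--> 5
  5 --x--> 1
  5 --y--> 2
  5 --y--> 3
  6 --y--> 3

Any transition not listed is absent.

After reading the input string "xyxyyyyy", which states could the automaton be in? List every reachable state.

Start in {1}.
Read 'x': {1} → {3, 5}.
Read 'y': {3, 5} → {2, 3, 4, 5}.
Read 'x': {2, 3, 4, 5} → {1, 2, 3, 5}.
Read 'y': {1, 2, 3, 5} → {2, 3, 4, 5, 6}.
Read 'y': {2, 3, 4, 5, 6} → {2, 3, 4, 5}.
Read 'y': {2, 3, 4, 5} → {2, 3, 4, 5}.
Read 'y': {2, 3, 4, 5} → {2, 3, 4, 5}.
Read 'y': {2, 3, 4, 5} → {2, 3, 4, 5}.

{2, 3, 4, 5}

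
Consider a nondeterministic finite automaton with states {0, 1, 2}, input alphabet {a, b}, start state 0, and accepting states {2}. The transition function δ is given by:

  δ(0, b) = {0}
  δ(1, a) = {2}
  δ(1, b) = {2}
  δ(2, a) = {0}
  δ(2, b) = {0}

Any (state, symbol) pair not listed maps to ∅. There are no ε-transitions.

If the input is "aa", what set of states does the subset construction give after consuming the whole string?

∅

Start in {0}.
Read 'a': 0→∅; now ∅.
The set is empty and remains empty for the remaining 1 symbol.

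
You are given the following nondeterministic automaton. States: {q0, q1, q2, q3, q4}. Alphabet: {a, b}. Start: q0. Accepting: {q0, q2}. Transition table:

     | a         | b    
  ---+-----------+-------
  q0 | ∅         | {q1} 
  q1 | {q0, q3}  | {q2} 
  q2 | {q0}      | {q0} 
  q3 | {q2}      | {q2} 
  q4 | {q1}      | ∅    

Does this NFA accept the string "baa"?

Start in {q0}.
Read 'b': {q0} → {q1}.
Read 'a': {q1} → {q0, q3}.
Read 'a': {q0, q3} → {q2}.
The final set {q2} contains the accepting state q2.

Yes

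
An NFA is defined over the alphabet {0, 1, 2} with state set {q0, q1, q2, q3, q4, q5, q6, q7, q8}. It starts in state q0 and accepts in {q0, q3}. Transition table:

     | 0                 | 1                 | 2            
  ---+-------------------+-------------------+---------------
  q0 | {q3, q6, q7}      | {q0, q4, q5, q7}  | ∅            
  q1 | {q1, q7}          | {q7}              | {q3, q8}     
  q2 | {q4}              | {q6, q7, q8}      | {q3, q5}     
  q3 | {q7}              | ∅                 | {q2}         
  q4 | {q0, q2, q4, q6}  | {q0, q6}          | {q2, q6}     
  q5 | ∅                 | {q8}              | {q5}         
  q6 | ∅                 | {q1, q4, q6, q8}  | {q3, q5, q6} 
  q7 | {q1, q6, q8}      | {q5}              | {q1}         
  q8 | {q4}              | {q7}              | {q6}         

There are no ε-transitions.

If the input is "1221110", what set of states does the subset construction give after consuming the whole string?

{q0, q1, q2, q3, q4, q6, q7, q8}

Start in {q0}.
Read '1': q0→{q0, q4, q5, q7}; now {q0, q4, q5, q7}.
Read '2': q0→∅, q4→{q2, q6}, q5→{q5}, q7→{q1}; now {q1, q2, q5, q6}.
Read '2': q1→{q3, q8}, q2→{q3, q5}, q5→{q5}, q6→{q3, q5, q6}; now {q3, q5, q6, q8}.
Read '1': q3→∅, q5→{q8}, q6→{q1, q4, q6, q8}, q8→{q7}; now {q1, q4, q6, q7, q8}.
Read '1': q1→{q7}, q4→{q0, q6}, q6→{q1, q4, q6, q8}, q7→{q5}, q8→{q7}; now {q0, q1, q4, q5, q6, q7, q8}.
Read '1': q0→{q0, q4, q5, q7}, q1→{q7}, q4→{q0, q6}, q5→{q8}, q6→{q1, q4, q6, q8}, q7→{q5}, q8→{q7}; now {q0, q1, q4, q5, q6, q7, q8}.
Read '0': q0→{q3, q6, q7}, q1→{q1, q7}, q4→{q0, q2, q4, q6}, q5→∅, q6→∅, q7→{q1, q6, q8}, q8→{q4}; now {q0, q1, q2, q3, q4, q6, q7, q8}.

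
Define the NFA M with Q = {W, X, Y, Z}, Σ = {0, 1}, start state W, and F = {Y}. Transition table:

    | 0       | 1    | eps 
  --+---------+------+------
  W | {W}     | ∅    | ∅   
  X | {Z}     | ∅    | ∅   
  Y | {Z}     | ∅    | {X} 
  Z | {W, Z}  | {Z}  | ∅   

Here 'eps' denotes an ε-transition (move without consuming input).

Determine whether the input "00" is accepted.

No

Start in {W}.
Read '0': {W} → {W}.
Read '0': {W} → {W}.
The final set {W} contains no accepting state.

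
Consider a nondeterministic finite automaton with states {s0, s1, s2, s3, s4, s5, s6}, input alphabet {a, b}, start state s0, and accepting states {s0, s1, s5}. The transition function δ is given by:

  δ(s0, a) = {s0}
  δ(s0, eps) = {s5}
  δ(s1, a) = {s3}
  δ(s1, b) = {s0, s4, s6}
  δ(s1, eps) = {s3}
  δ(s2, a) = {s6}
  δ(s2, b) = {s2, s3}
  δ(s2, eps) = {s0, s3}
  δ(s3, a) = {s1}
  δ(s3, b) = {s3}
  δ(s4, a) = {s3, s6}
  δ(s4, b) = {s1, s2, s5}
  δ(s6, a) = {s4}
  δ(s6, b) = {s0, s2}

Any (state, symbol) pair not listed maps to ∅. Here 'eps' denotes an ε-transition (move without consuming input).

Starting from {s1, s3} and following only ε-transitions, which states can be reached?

{s1, s3}

Begin with {s1, s3}.
No ε-moves leave this set, so the closure equals the set itself.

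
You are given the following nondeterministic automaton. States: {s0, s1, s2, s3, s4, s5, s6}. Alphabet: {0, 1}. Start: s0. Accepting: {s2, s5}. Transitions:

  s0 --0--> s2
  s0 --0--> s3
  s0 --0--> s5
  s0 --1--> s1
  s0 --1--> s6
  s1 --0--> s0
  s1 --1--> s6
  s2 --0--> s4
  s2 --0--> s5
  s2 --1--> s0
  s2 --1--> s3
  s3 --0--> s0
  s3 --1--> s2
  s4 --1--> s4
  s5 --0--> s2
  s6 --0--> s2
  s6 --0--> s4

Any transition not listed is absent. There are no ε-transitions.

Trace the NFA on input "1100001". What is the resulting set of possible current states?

{s4}

Start in {s0}.
Read '1': s0→{s1, s6}; now {s1, s6}.
Read '1': s1→{s6}, s6→∅; now {s6}.
Read '0': s6→{s2, s4}; now {s2, s4}.
Read '0': s2→{s4, s5}, s4→∅; now {s4, s5}.
Read '0': s4→∅, s5→{s2}; now {s2}.
Read '0': s2→{s4, s5}; now {s4, s5}.
Read '1': s4→{s4}, s5→∅; now {s4}.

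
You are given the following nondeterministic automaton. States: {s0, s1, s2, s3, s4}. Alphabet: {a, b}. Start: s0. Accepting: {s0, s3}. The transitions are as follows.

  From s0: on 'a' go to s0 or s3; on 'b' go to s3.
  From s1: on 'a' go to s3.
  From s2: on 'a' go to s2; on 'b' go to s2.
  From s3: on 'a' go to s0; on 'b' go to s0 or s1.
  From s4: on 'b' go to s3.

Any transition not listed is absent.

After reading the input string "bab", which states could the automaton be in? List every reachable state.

{s3}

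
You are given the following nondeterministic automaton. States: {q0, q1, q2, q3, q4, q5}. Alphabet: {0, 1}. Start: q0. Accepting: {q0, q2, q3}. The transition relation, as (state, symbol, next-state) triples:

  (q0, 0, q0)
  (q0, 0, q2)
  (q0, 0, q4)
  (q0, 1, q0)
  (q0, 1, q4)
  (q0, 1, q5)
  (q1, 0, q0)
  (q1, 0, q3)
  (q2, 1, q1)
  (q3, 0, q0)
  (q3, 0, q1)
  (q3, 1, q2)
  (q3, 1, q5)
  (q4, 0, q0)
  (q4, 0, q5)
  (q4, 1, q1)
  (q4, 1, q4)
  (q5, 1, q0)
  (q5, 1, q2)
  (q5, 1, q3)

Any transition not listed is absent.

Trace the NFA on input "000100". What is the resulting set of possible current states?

Start in {q0}.
Read '0': {q0} → {q0, q2, q4}.
Read '0': {q0, q2, q4} → {q0, q2, q4, q5}.
Read '0': {q0, q2, q4, q5} → {q0, q2, q4, q5}.
Read '1': {q0, q2, q4, q5} → {q0, q1, q2, q3, q4, q5}.
Read '0': {q0, q1, q2, q3, q4, q5} → {q0, q1, q2, q3, q4, q5}.
Read '0': {q0, q1, q2, q3, q4, q5} → {q0, q1, q2, q3, q4, q5}.

{q0, q1, q2, q3, q4, q5}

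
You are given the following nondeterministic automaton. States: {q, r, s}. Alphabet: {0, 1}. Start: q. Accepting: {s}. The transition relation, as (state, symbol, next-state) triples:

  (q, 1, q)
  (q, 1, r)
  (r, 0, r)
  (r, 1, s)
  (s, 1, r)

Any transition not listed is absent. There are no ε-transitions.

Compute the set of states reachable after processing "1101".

Start in {q}.
Read '1': {q} → {q, r}.
Read '1': {q, r} → {q, r, s}.
Read '0': {q, r, s} → {r}.
Read '1': {r} → {s}.

{s}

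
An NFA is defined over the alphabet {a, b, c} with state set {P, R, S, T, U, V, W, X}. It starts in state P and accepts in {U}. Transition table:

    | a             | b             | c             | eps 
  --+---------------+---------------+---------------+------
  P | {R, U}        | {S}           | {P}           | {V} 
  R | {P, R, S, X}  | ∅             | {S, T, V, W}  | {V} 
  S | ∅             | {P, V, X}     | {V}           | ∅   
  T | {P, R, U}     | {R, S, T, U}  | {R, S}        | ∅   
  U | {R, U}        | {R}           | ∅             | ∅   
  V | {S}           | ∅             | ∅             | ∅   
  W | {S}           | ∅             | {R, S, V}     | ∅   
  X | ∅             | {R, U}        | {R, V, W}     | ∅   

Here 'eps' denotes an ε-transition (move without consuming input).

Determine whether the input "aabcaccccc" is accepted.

Start: ε-closure({P}) = {P, V}.
Read 'a': P→{R, U}, V→{S}; union {R, S, U}; ε-closure = {R, S, U, V}.
Read 'a': R→{P, R, S, X}, S→∅, U→{R, U}, V→{S}; union {P, R, S, U, X}; ε-closure = {P, R, S, U, V, X}.
Read 'b': P→{S}, R→∅, S→{P, V, X}, U→{R}, V→∅, X→{R, U}; now {P, R, S, U, V, X}.
Read 'c': P→{P}, R→{S, T, V, W}, S→{V}, U→∅, V→∅, X→{R, V, W}; now {P, R, S, T, V, W}.
Read 'a': P→{R, U}, R→{P, R, S, X}, S→∅, T→{P, R, U}, V→{S}, W→{S}; union {P, R, S, U, X}; ε-closure = {P, R, S, U, V, X}.
Read 'c': P→{P}, R→{S, T, V, W}, S→{V}, U→∅, V→∅, X→{R, V, W}; now {P, R, S, T, V, W}.
Read 'c': P→{P}, R→{S, T, V, W}, S→{V}, T→{R, S}, V→∅, W→{R, S, V}; now {P, R, S, T, V, W}.
Read 'c': P→{P}, R→{S, T, V, W}, S→{V}, T→{R, S}, V→∅, W→{R, S, V}; now {P, R, S, T, V, W}.
Read 'c': P→{P}, R→{S, T, V, W}, S→{V}, T→{R, S}, V→∅, W→{R, S, V}; now {P, R, S, T, V, W}.
Read 'c': P→{P}, R→{S, T, V, W}, S→{V}, T→{R, S}, V→∅, W→{R, S, V}; now {P, R, S, T, V, W}.
The final set {P, R, S, T, V, W} contains no accepting state.

No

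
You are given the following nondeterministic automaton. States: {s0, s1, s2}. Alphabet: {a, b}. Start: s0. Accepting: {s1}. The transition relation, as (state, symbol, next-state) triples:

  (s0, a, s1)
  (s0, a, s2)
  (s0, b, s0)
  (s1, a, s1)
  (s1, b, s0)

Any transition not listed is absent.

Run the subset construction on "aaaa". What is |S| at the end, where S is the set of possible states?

1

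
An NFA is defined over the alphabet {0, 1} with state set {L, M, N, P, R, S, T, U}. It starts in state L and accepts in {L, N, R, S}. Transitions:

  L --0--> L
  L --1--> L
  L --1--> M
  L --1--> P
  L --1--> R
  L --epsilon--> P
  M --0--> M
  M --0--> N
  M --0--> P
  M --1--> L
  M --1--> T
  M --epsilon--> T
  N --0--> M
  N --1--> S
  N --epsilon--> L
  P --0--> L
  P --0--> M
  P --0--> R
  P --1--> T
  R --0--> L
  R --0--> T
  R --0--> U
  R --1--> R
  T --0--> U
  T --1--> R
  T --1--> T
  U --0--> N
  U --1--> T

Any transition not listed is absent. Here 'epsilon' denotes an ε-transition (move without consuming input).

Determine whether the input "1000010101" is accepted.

Yes

Start: ε-closure({L}) = {L, P}.
Read '1': L→{L, M, P, R}, P→{T}; now {L, M, P, R, T}.
Read '0': L→{L}, M→{M, N, P}, P→{L, M, R}, R→{L, T, U}, T→{U}; now {L, M, N, P, R, T, U}.
Read '0': L→{L}, M→{M, N, P}, N→{M}, P→{L, M, R}, R→{L, T, U}, T→{U}, U→{N}; now {L, M, N, P, R, T, U}.
Read '0': L→{L}, M→{M, N, P}, N→{M}, P→{L, M, R}, R→{L, T, U}, T→{U}, U→{N}; now {L, M, N, P, R, T, U}.
Read '0': L→{L}, M→{M, N, P}, N→{M}, P→{L, M, R}, R→{L, T, U}, T→{U}, U→{N}; now {L, M, N, P, R, T, U}.
Read '1': L→{L, M, P, R}, M→{L, T}, N→{S}, P→{T}, R→{R}, T→{R, T}, U→{T}; now {L, M, P, R, S, T}.
Read '0': L→{L}, M→{M, N, P}, P→{L, M, R}, R→{L, T, U}, S→∅, T→{U}; now {L, M, N, P, R, T, U}.
Read '1': L→{L, M, P, R}, M→{L, T}, N→{S}, P→{T}, R→{R}, T→{R, T}, U→{T}; now {L, M, P, R, S, T}.
Read '0': L→{L}, M→{M, N, P}, P→{L, M, R}, R→{L, T, U}, S→∅, T→{U}; now {L, M, N, P, R, T, U}.
Read '1': L→{L, M, P, R}, M→{L, T}, N→{S}, P→{T}, R→{R}, T→{R, T}, U→{T}; now {L, M, P, R, S, T}.
The final set {L, M, P, R, S, T} contains the accepting states L, R, S.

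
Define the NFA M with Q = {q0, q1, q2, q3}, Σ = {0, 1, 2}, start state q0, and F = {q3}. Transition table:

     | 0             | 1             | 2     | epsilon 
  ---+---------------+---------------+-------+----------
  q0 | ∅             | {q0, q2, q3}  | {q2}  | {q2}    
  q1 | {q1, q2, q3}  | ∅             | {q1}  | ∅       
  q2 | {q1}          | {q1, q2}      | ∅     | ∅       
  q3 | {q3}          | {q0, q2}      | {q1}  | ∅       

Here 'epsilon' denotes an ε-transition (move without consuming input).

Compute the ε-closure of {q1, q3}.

Begin with {q1, q3}.
No ε-moves leave this set, so the closure equals the set itself.

{q1, q3}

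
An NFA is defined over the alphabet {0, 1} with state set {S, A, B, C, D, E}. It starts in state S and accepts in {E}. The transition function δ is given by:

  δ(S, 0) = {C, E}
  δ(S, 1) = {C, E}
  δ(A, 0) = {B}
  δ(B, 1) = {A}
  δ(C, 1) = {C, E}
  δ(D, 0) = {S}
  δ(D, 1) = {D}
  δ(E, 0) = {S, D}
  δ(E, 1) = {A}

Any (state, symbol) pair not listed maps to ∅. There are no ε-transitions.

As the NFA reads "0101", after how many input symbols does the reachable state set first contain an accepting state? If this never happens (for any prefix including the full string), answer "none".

1

Start in {S}.
Read '0': S→{C, E}; now {C, E}.
None of the earlier sets intersect F, but {C, E} does.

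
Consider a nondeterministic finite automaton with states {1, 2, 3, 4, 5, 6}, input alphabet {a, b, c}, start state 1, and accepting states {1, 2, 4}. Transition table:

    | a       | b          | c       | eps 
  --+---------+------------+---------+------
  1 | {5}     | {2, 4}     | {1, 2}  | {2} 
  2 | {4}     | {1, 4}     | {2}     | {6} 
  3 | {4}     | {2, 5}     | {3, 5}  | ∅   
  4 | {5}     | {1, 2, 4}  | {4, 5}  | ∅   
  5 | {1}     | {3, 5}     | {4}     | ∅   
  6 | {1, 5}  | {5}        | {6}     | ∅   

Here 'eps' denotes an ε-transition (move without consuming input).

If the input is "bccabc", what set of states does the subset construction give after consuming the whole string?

{1, 2, 3, 4, 5, 6}

Start: ε-closure({1}) = {1, 2, 6}.
Read 'b': {1, 2, 6} → {1, 2, 4, 5, 6}.
Read 'c': {1, 2, 4, 5, 6} → {1, 2, 4, 5, 6}.
Read 'c': {1, 2, 4, 5, 6} → {1, 2, 4, 5, 6}.
Read 'a': {1, 2, 4, 5, 6} → {1, 2, 4, 5, 6}.
Read 'b': {1, 2, 4, 5, 6} → {1, 2, 3, 4, 5, 6}.
Read 'c': {1, 2, 3, 4, 5, 6} → {1, 2, 3, 4, 5, 6}.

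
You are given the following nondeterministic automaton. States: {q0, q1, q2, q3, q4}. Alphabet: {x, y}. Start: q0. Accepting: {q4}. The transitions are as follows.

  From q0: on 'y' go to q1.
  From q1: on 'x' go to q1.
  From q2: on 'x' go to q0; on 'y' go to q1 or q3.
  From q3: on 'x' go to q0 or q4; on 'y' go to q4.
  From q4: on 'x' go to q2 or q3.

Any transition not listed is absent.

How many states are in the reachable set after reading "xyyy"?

Start in {q0}.
Read 'x': q0→∅; now ∅.
The set is empty and remains empty for the remaining 3 symbols.
That set has 0 states.

0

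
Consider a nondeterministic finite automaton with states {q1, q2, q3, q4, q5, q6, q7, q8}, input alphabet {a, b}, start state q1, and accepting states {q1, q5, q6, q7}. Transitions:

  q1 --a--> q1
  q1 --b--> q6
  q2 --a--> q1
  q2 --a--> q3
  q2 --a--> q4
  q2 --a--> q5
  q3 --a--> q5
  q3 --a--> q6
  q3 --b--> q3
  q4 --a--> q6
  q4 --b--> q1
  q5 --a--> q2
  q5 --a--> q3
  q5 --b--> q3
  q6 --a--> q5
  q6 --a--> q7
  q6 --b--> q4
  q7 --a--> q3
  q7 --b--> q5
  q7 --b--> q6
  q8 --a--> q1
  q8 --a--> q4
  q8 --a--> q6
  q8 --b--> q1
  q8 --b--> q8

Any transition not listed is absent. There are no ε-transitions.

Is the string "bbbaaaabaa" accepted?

No

Start in {q1}.
Read 'b': q1→{q6}; now {q6}.
Read 'b': q6→{q4}; now {q4}.
Read 'b': q4→{q1}; now {q1}.
Read 'a': q1→{q1}; now {q1}.
Read 'a': q1→{q1}; now {q1}.
Read 'a': q1→{q1}; now {q1}.
Read 'a': q1→{q1}; now {q1}.
Read 'b': q1→{q6}; now {q6}.
Read 'a': q6→{q5, q7}; now {q5, q7}.
Read 'a': q5→{q2, q3}, q7→{q3}; now {q2, q3}.
The final set {q2, q3} contains no accepting state.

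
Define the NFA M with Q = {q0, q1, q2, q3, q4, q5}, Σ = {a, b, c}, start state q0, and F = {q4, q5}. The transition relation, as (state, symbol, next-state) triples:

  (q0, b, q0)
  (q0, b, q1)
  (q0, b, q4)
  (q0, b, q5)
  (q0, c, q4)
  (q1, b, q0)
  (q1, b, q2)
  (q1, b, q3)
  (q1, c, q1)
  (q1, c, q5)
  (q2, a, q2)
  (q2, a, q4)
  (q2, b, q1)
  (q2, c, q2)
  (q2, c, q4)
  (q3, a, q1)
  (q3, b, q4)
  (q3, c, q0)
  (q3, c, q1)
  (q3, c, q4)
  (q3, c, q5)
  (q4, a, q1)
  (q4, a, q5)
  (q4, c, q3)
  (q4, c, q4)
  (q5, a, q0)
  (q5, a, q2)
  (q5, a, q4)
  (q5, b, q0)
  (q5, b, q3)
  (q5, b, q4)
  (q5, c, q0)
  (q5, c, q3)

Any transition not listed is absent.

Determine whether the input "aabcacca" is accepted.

Start in {q0}.
Read 'a': q0→∅; now ∅.
The set is empty and remains empty for the remaining 7 symbols.
The final set ∅ contains no accepting state.

No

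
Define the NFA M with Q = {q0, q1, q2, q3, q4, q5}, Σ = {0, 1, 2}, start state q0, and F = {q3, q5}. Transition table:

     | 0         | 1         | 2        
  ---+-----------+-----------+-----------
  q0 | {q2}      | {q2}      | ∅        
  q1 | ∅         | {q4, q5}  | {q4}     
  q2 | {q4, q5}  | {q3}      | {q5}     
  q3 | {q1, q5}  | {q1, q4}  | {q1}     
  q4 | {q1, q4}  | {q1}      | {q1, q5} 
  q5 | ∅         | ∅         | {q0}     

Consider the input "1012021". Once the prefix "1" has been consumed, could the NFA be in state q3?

Start in {q0}.
Read '1': q0→{q2}; now {q2}.
State q3 is not in {q2}.

No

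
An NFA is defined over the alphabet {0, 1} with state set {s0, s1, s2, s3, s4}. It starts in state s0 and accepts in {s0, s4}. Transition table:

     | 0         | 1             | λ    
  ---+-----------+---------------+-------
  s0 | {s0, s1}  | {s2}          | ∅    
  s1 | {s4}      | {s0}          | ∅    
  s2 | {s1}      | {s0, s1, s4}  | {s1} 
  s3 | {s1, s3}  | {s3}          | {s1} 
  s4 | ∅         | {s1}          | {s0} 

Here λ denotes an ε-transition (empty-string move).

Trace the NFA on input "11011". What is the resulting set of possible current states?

{s0, s1, s2, s4}

Start in {s0}.
Read '1': {s0} → {s1, s2}.
Read '1': {s1, s2} → {s0, s1, s4}.
Read '0': {s0, s1, s4} → {s0, s1, s4}.
Read '1': {s0, s1, s4} → {s0, s1, s2}.
Read '1': {s0, s1, s2} → {s0, s1, s2, s4}.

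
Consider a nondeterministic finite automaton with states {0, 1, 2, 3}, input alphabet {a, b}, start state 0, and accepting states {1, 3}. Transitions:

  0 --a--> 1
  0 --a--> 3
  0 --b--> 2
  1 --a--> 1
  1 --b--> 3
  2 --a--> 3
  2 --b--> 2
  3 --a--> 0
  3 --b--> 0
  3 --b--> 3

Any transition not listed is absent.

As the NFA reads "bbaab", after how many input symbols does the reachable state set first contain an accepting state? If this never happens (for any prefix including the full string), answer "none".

Start in {0}.
Read 'b': 0→{2}; now {2}.
Read 'b': 2→{2}; now {2}.
Read 'a': 2→{3}; now {3}.
None of the earlier sets intersect F, but {3} does.

3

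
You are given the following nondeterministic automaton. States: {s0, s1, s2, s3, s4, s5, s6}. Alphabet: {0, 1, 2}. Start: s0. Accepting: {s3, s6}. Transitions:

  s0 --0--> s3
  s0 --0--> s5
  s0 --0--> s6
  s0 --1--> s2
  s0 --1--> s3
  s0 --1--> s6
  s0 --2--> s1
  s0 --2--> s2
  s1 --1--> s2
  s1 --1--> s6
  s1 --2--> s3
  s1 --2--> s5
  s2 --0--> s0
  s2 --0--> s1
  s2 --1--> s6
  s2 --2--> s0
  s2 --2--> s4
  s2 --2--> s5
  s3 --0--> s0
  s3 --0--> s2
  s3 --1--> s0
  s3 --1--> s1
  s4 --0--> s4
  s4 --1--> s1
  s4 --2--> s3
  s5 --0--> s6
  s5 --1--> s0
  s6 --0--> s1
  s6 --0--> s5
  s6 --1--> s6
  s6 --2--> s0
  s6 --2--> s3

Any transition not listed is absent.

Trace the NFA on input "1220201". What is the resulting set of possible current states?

Start in {s0}.
Read '1': s0→{s2, s3, s6}; now {s2, s3, s6}.
Read '2': s2→{s0, s4, s5}, s3→∅, s6→{s0, s3}; now {s0, s3, s4, s5}.
Read '2': s0→{s1, s2}, s3→∅, s4→{s3}, s5→∅; now {s1, s2, s3}.
Read '0': s1→∅, s2→{s0, s1}, s3→{s0, s2}; now {s0, s1, s2}.
Read '2': s0→{s1, s2}, s1→{s3, s5}, s2→{s0, s4, s5}; now {s0, s1, s2, s3, s4, s5}.
Read '0': s0→{s3, s5, s6}, s1→∅, s2→{s0, s1}, s3→{s0, s2}, s4→{s4}, s5→{s6}; now {s0, s1, s2, s3, s4, s5, s6}.
Read '1': s0→{s2, s3, s6}, s1→{s2, s6}, s2→{s6}, s3→{s0, s1}, s4→{s1}, s5→{s0}, s6→{s6}; now {s0, s1, s2, s3, s6}.

{s0, s1, s2, s3, s6}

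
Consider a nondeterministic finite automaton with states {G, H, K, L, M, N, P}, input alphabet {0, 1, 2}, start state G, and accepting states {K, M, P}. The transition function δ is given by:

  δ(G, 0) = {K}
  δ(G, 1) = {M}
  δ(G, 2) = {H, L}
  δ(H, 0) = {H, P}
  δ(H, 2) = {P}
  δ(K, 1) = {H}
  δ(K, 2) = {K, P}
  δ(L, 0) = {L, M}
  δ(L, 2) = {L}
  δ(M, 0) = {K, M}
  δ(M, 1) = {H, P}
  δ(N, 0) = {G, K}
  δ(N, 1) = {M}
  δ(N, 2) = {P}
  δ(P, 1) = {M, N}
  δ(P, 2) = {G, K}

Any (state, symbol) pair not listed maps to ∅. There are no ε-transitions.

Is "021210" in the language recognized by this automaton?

Start in {G}.
Read '0': {G} → {K}.
Read '2': {K} → {K, P}.
Read '1': {K, P} → {H, M, N}.
Read '2': {H, M, N} → {P}.
Read '1': {P} → {M, N}.
Read '0': {M, N} → {G, K, M}.
The final set {G, K, M} contains the accepting states K, M.

Yes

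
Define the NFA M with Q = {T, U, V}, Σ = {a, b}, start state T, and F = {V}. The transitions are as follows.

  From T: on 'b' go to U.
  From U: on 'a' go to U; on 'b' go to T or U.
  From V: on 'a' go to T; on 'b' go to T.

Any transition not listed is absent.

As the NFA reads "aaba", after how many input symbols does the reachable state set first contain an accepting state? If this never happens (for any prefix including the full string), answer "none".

none

Start in {T}.
Read 'a': T→∅; now ∅.
The set is empty and remains empty for the remaining 3 symbols.
No reachable set along the way intersects F.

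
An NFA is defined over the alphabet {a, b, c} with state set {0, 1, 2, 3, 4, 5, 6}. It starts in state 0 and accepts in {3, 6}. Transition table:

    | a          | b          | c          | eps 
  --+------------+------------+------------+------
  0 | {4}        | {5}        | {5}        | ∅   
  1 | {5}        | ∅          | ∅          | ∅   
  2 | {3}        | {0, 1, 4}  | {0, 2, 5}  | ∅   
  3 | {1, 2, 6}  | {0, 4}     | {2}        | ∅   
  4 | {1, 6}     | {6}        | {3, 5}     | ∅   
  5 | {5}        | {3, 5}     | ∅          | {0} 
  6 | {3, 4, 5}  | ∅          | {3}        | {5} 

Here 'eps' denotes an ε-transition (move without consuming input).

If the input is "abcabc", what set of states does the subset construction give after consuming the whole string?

Start in {0}.
Read 'a': {0} → {4}.
Read 'b': {4} → {0, 5, 6}.
Read 'c': {0, 5, 6} → {0, 3, 5}.
Read 'a': {0, 3, 5} → {0, 1, 2, 4, 5, 6}.
Read 'b': {0, 1, 2, 4, 5, 6} → {0, 1, 3, 4, 5, 6}.
Read 'c': {0, 1, 3, 4, 5, 6} → {0, 2, 3, 5}.

{0, 2, 3, 5}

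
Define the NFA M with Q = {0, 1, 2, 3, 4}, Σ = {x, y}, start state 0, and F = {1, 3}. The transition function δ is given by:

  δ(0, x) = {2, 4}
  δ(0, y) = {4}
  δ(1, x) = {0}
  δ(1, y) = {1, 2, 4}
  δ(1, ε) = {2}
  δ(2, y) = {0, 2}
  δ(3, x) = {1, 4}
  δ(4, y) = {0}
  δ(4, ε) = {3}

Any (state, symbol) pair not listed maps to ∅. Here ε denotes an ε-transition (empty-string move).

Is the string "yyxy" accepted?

Start in {0}.
Read 'y': {0} → {3, 4}.
Read 'y': {3, 4} → {0}.
Read 'x': {0} → {2, 3, 4}.
Read 'y': {2, 3, 4} → {0, 2}.
The final set {0, 2} contains no accepting state.

No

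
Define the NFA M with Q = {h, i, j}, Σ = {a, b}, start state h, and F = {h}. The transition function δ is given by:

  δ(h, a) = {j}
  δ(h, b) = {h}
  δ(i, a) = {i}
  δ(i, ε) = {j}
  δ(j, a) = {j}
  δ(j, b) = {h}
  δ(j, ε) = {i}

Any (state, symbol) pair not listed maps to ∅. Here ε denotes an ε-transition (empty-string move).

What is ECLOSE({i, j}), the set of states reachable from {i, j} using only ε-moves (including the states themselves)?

{i, j}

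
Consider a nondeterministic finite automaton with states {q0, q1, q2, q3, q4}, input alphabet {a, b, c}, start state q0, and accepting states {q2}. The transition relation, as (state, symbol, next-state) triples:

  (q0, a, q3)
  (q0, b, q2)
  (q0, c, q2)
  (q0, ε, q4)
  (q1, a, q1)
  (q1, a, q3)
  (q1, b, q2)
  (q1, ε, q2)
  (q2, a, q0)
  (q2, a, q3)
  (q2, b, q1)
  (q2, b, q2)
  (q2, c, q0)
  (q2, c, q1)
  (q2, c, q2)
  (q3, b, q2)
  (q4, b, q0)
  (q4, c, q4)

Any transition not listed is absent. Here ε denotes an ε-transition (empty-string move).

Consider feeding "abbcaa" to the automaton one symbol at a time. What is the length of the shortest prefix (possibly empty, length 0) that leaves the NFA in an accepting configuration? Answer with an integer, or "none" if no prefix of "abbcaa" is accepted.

2

Start: ε-closure({q0}) = {q0, q4}.
Read 'a': {q0, q4} → {q3}.
Read 'b': {q3} → {q2}.
None of the earlier sets intersect F, but {q2} does.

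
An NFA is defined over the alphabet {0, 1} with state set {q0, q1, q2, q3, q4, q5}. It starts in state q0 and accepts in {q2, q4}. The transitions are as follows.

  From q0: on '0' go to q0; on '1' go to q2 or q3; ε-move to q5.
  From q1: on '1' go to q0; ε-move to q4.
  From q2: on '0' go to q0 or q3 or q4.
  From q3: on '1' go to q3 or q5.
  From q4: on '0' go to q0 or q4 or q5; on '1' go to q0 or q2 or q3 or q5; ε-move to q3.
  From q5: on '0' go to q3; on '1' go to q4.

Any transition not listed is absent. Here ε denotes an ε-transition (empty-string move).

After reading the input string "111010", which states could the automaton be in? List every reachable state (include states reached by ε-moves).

Start: ε-closure({q0}) = {q0, q5}.
Read '1': {q0, q5} → {q2, q3, q4}.
Read '1': {q2, q3, q4} → {q0, q2, q3, q5}.
Read '1': {q0, q2, q3, q5} → {q2, q3, q4, q5}.
Read '0': {q2, q3, q4, q5} → {q0, q3, q4, q5}.
Read '1': {q0, q3, q4, q5} → {q0, q2, q3, q4, q5}.
Read '0': {q0, q2, q3, q4, q5} → {q0, q3, q4, q5}.

{q0, q3, q4, q5}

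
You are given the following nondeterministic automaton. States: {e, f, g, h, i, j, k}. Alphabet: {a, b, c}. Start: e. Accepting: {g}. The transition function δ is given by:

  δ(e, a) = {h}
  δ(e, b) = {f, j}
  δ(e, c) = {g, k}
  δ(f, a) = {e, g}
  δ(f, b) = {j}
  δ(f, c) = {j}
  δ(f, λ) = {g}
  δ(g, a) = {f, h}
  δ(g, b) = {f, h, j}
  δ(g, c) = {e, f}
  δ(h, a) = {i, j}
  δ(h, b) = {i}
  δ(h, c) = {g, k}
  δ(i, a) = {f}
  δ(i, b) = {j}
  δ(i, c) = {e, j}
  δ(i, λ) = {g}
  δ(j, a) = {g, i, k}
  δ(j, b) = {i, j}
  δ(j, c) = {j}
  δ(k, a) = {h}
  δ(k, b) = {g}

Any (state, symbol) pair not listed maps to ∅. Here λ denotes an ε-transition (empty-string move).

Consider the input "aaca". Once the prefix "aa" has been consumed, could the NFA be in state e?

Start in {e}.
Read 'a': {e} → {h}.
Read 'a': {h} → {g, i, j}.
State e is not in {g, i, j}.

No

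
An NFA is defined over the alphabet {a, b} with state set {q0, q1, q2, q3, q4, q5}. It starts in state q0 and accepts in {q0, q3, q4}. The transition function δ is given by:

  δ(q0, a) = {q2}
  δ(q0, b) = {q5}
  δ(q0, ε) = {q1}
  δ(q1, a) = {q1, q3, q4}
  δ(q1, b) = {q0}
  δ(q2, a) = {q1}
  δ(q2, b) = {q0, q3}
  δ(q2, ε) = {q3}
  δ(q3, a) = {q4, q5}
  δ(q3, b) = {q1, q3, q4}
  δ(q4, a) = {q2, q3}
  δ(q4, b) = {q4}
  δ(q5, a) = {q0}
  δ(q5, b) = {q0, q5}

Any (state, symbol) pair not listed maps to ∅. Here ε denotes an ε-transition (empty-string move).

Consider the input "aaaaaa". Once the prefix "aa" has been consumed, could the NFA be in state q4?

Start: ε-closure({q0}) = {q0, q1}.
Read 'a': {q0, q1} → {q1, q2, q3, q4}.
Read 'a': {q1, q2, q3, q4} → {q1, q2, q3, q4, q5}.
State q4 is in {q1, q2, q3, q4, q5}.

Yes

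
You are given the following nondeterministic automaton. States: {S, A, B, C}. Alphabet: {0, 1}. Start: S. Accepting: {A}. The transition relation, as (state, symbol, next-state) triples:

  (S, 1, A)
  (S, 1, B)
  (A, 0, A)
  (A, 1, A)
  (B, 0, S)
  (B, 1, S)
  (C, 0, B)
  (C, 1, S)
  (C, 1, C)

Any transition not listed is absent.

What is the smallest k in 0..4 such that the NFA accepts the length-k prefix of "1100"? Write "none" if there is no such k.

Start in {S}.
Read '1': {S} → {A, B}.
None of the earlier sets intersect F, but {A, B} does.

1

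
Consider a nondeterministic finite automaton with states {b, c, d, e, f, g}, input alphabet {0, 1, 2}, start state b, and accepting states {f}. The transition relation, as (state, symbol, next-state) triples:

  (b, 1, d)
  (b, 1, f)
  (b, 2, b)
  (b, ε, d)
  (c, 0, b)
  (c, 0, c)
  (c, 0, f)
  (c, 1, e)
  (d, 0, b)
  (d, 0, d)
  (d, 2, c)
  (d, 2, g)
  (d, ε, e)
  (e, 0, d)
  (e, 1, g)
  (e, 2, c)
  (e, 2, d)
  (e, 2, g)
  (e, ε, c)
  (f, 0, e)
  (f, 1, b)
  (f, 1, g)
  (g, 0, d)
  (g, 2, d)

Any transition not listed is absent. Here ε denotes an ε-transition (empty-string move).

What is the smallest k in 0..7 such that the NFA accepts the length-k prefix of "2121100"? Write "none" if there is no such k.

2

Start: ε-closure({b}) = {b, c, d, e}.
Read '2': b→{b}, c→∅, d→{c, g}, e→{c, d, g}; union {b, c, d, g}; ε-closure = {b, c, d, e, g}.
Read '1': b→{d, f}, c→{e}, d→∅, e→{g}, g→∅; union {d, e, f, g}; ε-closure = {c, d, e, f, g}.
None of the earlier sets intersect F, but {c, d, e, f, g} does.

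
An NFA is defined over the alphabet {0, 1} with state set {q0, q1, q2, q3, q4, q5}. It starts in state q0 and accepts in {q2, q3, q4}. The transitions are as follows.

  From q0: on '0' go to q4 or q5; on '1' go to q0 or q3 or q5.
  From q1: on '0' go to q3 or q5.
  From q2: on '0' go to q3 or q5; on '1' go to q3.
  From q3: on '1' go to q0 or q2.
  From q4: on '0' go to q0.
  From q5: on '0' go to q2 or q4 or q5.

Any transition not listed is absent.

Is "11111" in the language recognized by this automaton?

Start in {q0}.
Read '1': q0→{q0, q3, q5}; now {q0, q3, q5}.
Read '1': q0→{q0, q3, q5}, q3→{q0, q2}, q5→∅; now {q0, q2, q3, q5}.
Read '1': q0→{q0, q3, q5}, q2→{q3}, q3→{q0, q2}, q5→∅; now {q0, q2, q3, q5}.
Read '1': q0→{q0, q3, q5}, q2→{q3}, q3→{q0, q2}, q5→∅; now {q0, q2, q3, q5}.
Read '1': q0→{q0, q3, q5}, q2→{q3}, q3→{q0, q2}, q5→∅; now {q0, q2, q3, q5}.
The final set {q0, q2, q3, q5} contains the accepting states q2, q3.

Yes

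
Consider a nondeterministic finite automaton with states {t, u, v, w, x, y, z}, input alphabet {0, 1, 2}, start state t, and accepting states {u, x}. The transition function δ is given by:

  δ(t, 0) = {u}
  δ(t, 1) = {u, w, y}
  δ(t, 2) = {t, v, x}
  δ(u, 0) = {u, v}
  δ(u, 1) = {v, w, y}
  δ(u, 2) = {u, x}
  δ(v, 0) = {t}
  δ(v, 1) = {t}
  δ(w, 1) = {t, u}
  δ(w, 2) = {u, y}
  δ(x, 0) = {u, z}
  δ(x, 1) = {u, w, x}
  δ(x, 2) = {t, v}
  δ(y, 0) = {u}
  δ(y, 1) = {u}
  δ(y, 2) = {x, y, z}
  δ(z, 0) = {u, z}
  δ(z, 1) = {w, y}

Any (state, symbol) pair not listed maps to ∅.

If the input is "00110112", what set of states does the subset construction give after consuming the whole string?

Start in {t}.
Read '0': {t} → {u}.
Read '0': {u} → {u, v}.
Read '1': {u, v} → {t, v, w, y}.
Read '1': {t, v, w, y} → {t, u, w, y}.
Read '0': {t, u, w, y} → {u, v}.
Read '1': {u, v} → {t, v, w, y}.
Read '1': {t, v, w, y} → {t, u, w, y}.
Read '2': {t, u, w, y} → {t, u, v, x, y, z}.

{t, u, v, x, y, z}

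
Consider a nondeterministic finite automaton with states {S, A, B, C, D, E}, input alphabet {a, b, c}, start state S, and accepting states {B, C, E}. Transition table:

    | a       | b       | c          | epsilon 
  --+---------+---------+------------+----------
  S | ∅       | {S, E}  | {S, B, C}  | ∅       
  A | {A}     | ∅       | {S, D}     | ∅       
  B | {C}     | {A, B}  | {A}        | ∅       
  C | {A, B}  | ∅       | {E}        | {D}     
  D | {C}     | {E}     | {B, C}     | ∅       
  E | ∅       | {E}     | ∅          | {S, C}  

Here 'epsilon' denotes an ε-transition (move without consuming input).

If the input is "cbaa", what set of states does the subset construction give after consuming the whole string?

Start in {S}.
Read 'c': S→{S, B, C}; union {S, B, C}; ε-closure = {S, B, C, D}.
Read 'b': S→{S, E}, B→{A, B}, C→∅, D→{E}; union {S, A, B, E}; ε-closure = {S, A, B, C, D, E}.
Read 'a': S→∅, A→{A}, B→{C}, C→{A, B}, D→{C}, E→∅; union {A, B, C}; ε-closure = {A, B, C, D}.
Read 'a': A→{A}, B→{C}, C→{A, B}, D→{C}; union {A, B, C}; ε-closure = {A, B, C, D}.

{A, B, C, D}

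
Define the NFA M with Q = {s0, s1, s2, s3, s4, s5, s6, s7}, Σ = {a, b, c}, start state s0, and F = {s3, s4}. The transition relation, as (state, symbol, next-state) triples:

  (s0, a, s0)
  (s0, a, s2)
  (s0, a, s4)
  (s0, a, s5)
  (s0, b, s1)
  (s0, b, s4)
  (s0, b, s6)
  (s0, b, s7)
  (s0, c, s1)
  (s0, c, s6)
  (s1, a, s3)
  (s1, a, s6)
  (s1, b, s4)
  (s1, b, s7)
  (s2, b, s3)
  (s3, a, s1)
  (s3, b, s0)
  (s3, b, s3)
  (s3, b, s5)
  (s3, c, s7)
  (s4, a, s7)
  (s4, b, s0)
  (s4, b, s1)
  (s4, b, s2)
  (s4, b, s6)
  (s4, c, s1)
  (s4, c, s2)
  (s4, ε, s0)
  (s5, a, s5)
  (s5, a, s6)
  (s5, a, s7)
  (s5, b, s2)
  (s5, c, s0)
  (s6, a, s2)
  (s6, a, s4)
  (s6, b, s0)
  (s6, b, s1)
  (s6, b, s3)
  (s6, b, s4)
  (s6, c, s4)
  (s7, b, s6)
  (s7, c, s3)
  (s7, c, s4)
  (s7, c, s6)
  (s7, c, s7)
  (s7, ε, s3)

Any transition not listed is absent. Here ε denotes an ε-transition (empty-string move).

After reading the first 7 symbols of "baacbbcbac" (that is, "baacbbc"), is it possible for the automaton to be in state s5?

Start in {s0}.
Read 'b': s0→{s1, s4, s6, s7}; union {s1, s4, s6, s7}; ε-closure = {s0, s1, s3, s4, s6, s7}.
Read 'a': s0→{s0, s2, s4, s5}, s1→{s3, s6}, s3→{s1}, s4→{s7}, s6→{s2, s4}, s7→∅; now {s0, s1, s2, s3, s4, s5, s6, s7}.
Read 'a': s0→{s0, s2, s4, s5}, s1→{s3, s6}, s2→∅, s3→{s1}, s4→{s7}, s5→{s5, s6, s7}, s6→{s2, s4}, s7→∅; now {s0, s1, s2, s3, s4, s5, s6, s7}.
Read 'c': s0→{s1, s6}, s1→∅, s2→∅, s3→{s7}, s4→{s1, s2}, s5→{s0}, s6→{s4}, s7→{s3, s4, s6, s7}; now {s0, s1, s2, s3, s4, s6, s7}.
Read 'b': s0→{s1, s4, s6, s7}, s1→{s4, s7}, s2→{s3}, s3→{s0, s3, s5}, s4→{s0, s1, s2, s6}, s6→{s0, s1, s3, s4}, s7→{s6}; now {s0, s1, s2, s3, s4, s5, s6, s7}.
Read 'b': s0→{s1, s4, s6, s7}, s1→{s4, s7}, s2→{s3}, s3→{s0, s3, s5}, s4→{s0, s1, s2, s6}, s5→{s2}, s6→{s0, s1, s3, s4}, s7→{s6}; now {s0, s1, s2, s3, s4, s5, s6, s7}.
Read 'c': s0→{s1, s6}, s1→∅, s2→∅, s3→{s7}, s4→{s1, s2}, s5→{s0}, s6→{s4}, s7→{s3, s4, s6, s7}; now {s0, s1, s2, s3, s4, s6, s7}.
State s5 is not in {s0, s1, s2, s3, s4, s6, s7}.

No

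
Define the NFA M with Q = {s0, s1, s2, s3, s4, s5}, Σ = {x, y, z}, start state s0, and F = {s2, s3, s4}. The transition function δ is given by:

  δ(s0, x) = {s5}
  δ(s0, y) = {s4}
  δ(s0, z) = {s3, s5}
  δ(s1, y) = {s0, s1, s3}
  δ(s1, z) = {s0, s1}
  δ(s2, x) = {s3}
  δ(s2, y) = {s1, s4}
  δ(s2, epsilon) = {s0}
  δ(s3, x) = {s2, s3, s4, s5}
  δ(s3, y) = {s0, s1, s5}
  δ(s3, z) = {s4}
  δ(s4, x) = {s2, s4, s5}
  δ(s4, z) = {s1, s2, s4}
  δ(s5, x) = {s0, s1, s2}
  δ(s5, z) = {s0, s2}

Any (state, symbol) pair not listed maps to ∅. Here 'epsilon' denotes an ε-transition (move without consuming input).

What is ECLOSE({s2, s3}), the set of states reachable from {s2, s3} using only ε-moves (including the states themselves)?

Begin with {s2, s3}.
ε-move s2 → s0; add s0.

{s0, s2, s3}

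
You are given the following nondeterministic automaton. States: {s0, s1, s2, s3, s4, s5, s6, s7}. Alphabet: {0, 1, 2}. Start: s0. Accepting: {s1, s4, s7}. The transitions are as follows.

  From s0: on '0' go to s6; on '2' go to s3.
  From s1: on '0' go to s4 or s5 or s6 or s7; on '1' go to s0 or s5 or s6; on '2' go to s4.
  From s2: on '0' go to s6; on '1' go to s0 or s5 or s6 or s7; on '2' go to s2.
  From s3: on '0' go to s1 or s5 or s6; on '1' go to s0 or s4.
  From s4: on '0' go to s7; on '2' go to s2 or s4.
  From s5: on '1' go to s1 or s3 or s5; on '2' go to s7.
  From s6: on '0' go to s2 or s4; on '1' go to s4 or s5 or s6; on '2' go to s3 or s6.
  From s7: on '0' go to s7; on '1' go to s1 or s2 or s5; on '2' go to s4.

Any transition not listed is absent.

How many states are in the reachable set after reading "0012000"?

Start in {s0}.
Read '0': {s0} → {s6}.
Read '0': {s6} → {s2, s4}.
Read '1': {s2, s4} → {s0, s5, s6, s7}.
Read '2': {s0, s5, s6, s7} → {s3, s4, s6, s7}.
Read '0': {s3, s4, s6, s7} → {s1, s2, s4, s5, s6, s7}.
Read '0': {s1, s2, s4, s5, s6, s7} → {s2, s4, s5, s6, s7}.
Read '0': {s2, s4, s5, s6, s7} → {s2, s4, s6, s7}.
That set has 4 states.

4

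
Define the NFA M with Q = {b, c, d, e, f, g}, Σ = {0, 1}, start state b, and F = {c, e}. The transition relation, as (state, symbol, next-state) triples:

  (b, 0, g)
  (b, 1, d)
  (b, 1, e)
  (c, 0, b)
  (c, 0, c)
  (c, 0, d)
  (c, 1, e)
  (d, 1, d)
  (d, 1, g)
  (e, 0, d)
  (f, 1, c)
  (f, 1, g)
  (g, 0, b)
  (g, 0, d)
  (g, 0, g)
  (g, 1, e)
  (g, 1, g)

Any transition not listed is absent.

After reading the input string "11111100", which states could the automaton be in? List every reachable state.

Start in {b}.
Read '1': b→{d, e}; now {d, e}.
Read '1': d→{d, g}, e→∅; now {d, g}.
Read '1': d→{d, g}, g→{e, g}; now {d, e, g}.
Read '1': d→{d, g}, e→∅, g→{e, g}; now {d, e, g}.
Read '1': d→{d, g}, e→∅, g→{e, g}; now {d, e, g}.
Read '1': d→{d, g}, e→∅, g→{e, g}; now {d, e, g}.
Read '0': d→∅, e→{d}, g→{b, d, g}; now {b, d, g}.
Read '0': b→{g}, d→∅, g→{b, d, g}; now {b, d, g}.

{b, d, g}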